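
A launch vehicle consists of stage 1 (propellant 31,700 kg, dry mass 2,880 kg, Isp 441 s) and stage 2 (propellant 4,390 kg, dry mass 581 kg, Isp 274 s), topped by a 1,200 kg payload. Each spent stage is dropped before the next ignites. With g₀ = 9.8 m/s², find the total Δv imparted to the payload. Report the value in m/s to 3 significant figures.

Δv ≈ 9840 m/s

Ignition mass of stage 1 = 31,700+2,880 + 4,390+581 + 1,200 = 40,751 kg.
Stage 1: m₀ = 40,751 kg, m_f = 40,751 − 31,700 = 9,051 kg; Δv = 441×9.8×ln(4.502) = 4321.8×1.5046 ≈ 6503 m/s.
Stage 2: m₀ = 6,171 kg, m_f = 6,171 − 4,390 = 1,781 kg; Δv = 274×9.8×ln(3.465) = 2685.2×1.2427 ≈ 3337 m/s.
Total Δv = 6503 + 3337 = 9840 m/s.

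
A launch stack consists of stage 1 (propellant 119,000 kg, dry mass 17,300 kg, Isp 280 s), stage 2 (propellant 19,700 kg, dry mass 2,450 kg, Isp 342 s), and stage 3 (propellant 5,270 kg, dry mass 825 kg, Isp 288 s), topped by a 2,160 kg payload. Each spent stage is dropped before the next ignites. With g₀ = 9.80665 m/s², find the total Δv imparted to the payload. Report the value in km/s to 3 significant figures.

Δv ≈ 9.81 km/s

Ignition mass of stage 1 = 119,000+17,300 + 19,700+2,450 + 5,270+825 + 2,160 = 166,705 kg.
Stage 1: m₀ = 166,705 kg, m_f = 166,705 − 119,000 = 47,705 kg; Δv = 280×9.80665×ln(3.494) = 2745.9×1.2512 ≈ 3436 m/s.
Stage 2: m₀ = 30,405 kg, m_f = 30,405 − 19,700 = 10,705 kg; Δv = 342×9.80665×ln(2.84) = 3353.9×1.0439 ≈ 3501 m/s.
Stage 3: m₀ = 8,255 kg, m_f = 8,255 − 5,270 = 2,985 kg; Δv = 288×9.80665×ln(2.765) = 2824.3×1.0172 ≈ 2873 m/s.
Total Δv = 3436 + 3501 + 2873 = 9810 m/s.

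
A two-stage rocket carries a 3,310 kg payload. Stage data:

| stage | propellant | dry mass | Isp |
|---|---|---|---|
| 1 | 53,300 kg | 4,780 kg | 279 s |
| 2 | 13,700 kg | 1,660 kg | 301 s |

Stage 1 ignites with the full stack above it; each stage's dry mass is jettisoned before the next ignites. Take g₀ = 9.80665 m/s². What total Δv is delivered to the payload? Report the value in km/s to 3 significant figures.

Ignition mass of stage 1 = 53,300+4,780 + 13,700+1,660 + 3,310 = 76,750 kg.
Stage 1: m₀ = 76,750 kg, m_f = 76,750 − 53,300 = 23,450 kg; Δv = 279×9.80665×ln(3.273) = 2736.1×1.1857 ≈ 3244 m/s.
Stage 2: m₀ = 18,670 kg, m_f = 18,670 − 13,700 = 4,970 kg; Δv = 301×9.80665×ln(3.757) = 2951.8×1.3235 ≈ 3907 m/s.
Total Δv = 3244 + 3907 = 7151 m/s.

Δv ≈ 7.15 km/s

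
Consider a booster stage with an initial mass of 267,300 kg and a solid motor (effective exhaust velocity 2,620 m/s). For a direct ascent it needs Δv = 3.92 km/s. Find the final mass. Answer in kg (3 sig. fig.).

Rocket equation: m₀/m_f = exp(Δv / v_e) = exp(3920 / 2620.0) = exp(1.4962) = 4.4646.
m_f = m₀ / 4.4646 = 267,300 / 4.4646 = 59,871 kg.

final mass ≈ 59900 kg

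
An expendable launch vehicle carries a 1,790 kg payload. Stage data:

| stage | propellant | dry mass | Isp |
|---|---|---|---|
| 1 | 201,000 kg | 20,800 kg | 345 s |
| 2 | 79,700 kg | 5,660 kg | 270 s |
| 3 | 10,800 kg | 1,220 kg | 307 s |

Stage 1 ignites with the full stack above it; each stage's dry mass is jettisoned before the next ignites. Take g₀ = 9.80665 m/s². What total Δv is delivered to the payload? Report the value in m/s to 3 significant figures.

Ignition mass of stage 1 = 201,000+20,800 + 79,700+5,660 + 10,800+1,220 + 1,790 = 320,970 kg.
Stage 1: m₀ = 320,970 kg, m_f = 320,970 − 201,000 = 119,970 kg; Δv = 345×9.80665×ln(2.675) = 3383.3×0.9841 ≈ 3330 m/s.
Stage 2: m₀ = 99,170 kg, m_f = 99,170 − 79,700 = 19,470 kg; Δv = 270×9.80665×ln(5.093) = 2647.8×1.6280 ≈ 4311 m/s.
Stage 3: m₀ = 13,810 kg, m_f = 13,810 − 10,800 = 3,010 kg; Δv = 307×9.80665×ln(4.588) = 3010.6×1.5235 ≈ 4587 m/s.
Total Δv = 3330 + 4311 + 4587 = 12228 m/s.

Δv ≈ 12200 m/s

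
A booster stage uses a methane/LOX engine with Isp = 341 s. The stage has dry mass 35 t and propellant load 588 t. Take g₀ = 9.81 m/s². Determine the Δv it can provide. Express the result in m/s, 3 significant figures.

v_e = Isp · g₀ = 341 × 9.81 = 3345.2 m/s.
m₀ = m_dry + m_prop = 35 + 588 = 623 t.
By the Tsiolkovsky rocket equation, Δv = v_e · ln(m₀/m_f) = 3345.2 × ln(17.8) = 3345.2 × 2.8792 ≈ 9631.5 m/s.

Δv ≈ 9630 m/s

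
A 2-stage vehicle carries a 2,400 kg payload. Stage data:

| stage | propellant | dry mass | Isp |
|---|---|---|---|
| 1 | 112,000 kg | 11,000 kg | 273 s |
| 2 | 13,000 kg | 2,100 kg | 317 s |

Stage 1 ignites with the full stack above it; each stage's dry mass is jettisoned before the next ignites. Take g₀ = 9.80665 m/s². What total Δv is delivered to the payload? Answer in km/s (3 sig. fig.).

Ignition mass of stage 1 = 112,000+11,000 + 13,000+2,100 + 2,400 = 140,500 kg.
Stage 1: m₀ = 140,500 kg, m_f = 140,500 − 112,000 = 28,500 kg; Δv = 273×9.80665×ln(4.93) = 2677.2×1.5953 ≈ 4271 m/s.
Stage 2: m₀ = 17,500 kg, m_f = 17,500 − 13,000 = 4,500 kg; Δv = 317×9.80665×ln(3.889) = 3108.7×1.3581 ≈ 4222 m/s.
Total Δv = 4271 + 4222 = 8493 m/s.

Δv ≈ 8.49 km/s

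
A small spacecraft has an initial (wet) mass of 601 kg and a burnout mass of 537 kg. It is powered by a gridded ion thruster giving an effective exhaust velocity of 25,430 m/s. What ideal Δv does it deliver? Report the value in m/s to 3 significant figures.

Δv = v_e · ln(m₀/m_f) = 25430.0 × ln(1.119) = 25430.0 × 0.1126 ≈ 2863.3 m/s.

Δv ≈ 2860 m/s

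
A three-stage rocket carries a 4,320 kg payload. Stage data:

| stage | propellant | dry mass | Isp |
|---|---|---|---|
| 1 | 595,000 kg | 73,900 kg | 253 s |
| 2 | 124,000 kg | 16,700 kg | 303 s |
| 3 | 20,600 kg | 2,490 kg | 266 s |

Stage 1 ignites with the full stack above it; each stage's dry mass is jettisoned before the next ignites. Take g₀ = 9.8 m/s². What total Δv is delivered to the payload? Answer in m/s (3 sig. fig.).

Δv ≈ 10700 m/s

Ignition mass of stage 1 = 595,000+73,900 + 124,000+16,700 + 20,600+2,490 + 4,320 = 837,010 kg.
Stage 1: m₀ = 837,010 kg, m_f = 837,010 − 595,000 = 242,010 kg; Δv = 253×9.8×ln(3.459) = 2479.4×1.2409 ≈ 3077 m/s.
Stage 2: m₀ = 168,110 kg, m_f = 168,110 − 124,000 = 44,110 kg; Δv = 303×9.8×ln(3.811) = 2969.4×1.3379 ≈ 3973 m/s.
Stage 3: m₀ = 27,410 kg, m_f = 27,410 − 20,600 = 6,810 kg; Δv = 266×9.8×ln(4.025) = 2606.8×1.3925 ≈ 3630 m/s.
Total Δv = 3077 + 3973 + 3630 = 10680 m/s.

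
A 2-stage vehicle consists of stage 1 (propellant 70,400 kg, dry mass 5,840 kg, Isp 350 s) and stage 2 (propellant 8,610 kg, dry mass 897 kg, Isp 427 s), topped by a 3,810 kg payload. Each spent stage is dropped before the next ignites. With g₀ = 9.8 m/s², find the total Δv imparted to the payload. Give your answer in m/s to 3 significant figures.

Δv ≈ 9640 m/s

Ignition mass of stage 1 = 70,400+5,840 + 8,610+897 + 3,810 = 89,557 kg.
Stage 1: m₀ = 89,557 kg, m_f = 89,557 − 70,400 = 19,157 kg; Δv = 350×9.8×ln(4.675) = 3430.0×1.5422 ≈ 5290 m/s.
Stage 2: m₀ = 13,317 kg, m_f = 13,317 − 8,610 = 4,707 kg; Δv = 427×9.8×ln(2.829) = 4184.6×1.0400 ≈ 4352 m/s.
Total Δv = 5290 + 4352 = 9642 m/s.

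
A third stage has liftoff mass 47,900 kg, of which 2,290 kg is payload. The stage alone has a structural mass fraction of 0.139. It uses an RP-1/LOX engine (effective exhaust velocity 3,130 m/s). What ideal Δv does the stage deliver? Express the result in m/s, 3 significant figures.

Δv ≈ 5360 m/s

Stage wet mass = m₀ − payload = 47,900 − 2,290 = 45,610 kg.
Stage dry mass = ε × stage wet mass = 0.139 × 45,610 = 6,339.79 kg.
Burnout mass m_f = stage dry + payload = 6,339.79 + 2,290 = 8,629.79 kg.
Rocket equation: Δv = v_e · ln(47,900/8,629.79) = 3130.0 × ln(5.551) = 3130.0 × 1.7139 ≈ 5364 m/s.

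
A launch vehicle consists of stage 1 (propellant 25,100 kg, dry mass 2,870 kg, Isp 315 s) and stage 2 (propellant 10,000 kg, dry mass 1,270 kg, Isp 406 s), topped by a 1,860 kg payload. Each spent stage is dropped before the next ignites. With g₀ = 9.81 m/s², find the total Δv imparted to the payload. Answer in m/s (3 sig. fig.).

Ignition mass of stage 1 = 25,100+2,870 + 10,000+1,270 + 1,860 = 41,100 kg.
Stage 1: m₀ = 41,100 kg, m_f = 41,100 − 25,100 = 16,000 kg; Δv = 315×9.81×ln(2.569) = 3090.2×0.9434 ≈ 2915 m/s.
Stage 2: m₀ = 13,130 kg, m_f = 13,130 − 10,000 = 3,130 kg; Δv = 406×9.81×ln(4.195) = 3982.9×1.4339 ≈ 5711 m/s.
Total Δv = 2915 + 5711 = 8626 m/s.

Δv ≈ 8630 m/s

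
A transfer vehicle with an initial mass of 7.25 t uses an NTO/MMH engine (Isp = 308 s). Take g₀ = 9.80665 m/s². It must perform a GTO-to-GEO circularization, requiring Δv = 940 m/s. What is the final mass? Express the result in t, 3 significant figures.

final mass ≈ 5.31 t

v_e = Isp · g₀ = 308 × 9.80665 = 3020.4 m/s.
m₀/m_f = exp(Δv / v_e) = exp(940 / 3020.4) = exp(0.3112) = 1.3651.
m_f = m₀ / 1.3651 = 7.25 / 1.3651 = 5.31097 t.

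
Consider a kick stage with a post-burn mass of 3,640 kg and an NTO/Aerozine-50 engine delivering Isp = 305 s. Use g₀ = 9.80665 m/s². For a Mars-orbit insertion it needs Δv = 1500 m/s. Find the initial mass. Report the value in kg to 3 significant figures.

initial mass ≈ 6010 kg

v_e = Isp · g₀ = 305 × 9.80665 = 2991.0 m/s.
m₀/m_f = exp(Δv / v_e) = exp(1500 / 2991.0) = exp(0.5015) = 1.6512.
m₀ = m_f × 1.6512 = 3,640 × 1.6512 = 6,010.37 kg.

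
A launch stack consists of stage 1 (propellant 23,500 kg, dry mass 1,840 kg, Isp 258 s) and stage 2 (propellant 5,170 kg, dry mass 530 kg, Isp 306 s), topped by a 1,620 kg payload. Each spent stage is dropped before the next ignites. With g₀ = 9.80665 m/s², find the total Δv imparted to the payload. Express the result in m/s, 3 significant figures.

Ignition mass of stage 1 = 23,500+1,840 + 5,170+530 + 1,620 = 32,660 kg.
Stage 1: m₀ = 32,660 kg, m_f = 32,660 − 23,500 = 9,160 kg; Δv = 258×9.80665×ln(3.566) = 2530.1×1.2713 ≈ 3217 m/s.
Stage 2: m₀ = 7,320 kg, m_f = 7,320 − 5,170 = 2,150 kg; Δv = 306×9.80665×ln(3.405) = 3000.8×1.2251 ≈ 3676 m/s.
Total Δv = 3217 + 3676 = 6893 m/s.

Δv ≈ 6890 m/s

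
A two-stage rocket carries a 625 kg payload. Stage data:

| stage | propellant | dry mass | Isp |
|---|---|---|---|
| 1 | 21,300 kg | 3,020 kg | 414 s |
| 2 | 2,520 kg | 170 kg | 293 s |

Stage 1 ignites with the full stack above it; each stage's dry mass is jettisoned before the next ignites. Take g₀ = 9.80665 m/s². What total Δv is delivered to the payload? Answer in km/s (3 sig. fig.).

Δv ≈ 10.1 km/s

Ignition mass of stage 1 = 21,300+3,020 + 2,520+170 + 625 = 27,635 kg.
Stage 1: m₀ = 27,635 kg, m_f = 27,635 − 21,300 = 6,335 kg; Δv = 414×9.80665×ln(4.362) = 4060.0×1.4730 ≈ 5980 m/s.
Stage 2: m₀ = 3,315 kg, m_f = 3,315 − 2,520 = 795 kg; Δv = 293×9.80665×ln(4.17) = 2873.3×1.4279 ≈ 4103 m/s.
Total Δv = 5980 + 4103 = 10083 m/s.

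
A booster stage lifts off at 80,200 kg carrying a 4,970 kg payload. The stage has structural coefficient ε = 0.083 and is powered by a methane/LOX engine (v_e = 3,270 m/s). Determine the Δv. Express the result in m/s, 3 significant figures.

Stage wet mass = m₀ − payload = 80,200 − 4,970 = 75,230 kg.
Stage dry mass = ε × stage wet mass = 0.083 × 75,230 = 6,244.09 kg.
Burnout mass m_f = stage dry + payload = 6,244.09 + 4,970 = 11,214.09 kg.
By the Tsiolkovsky rocket equation, Δv = v_e · ln(80,200/11,214.09) = 3270.0 × ln(7.152) = 3270.0 × 1.9674 ≈ 6433 m/s.

Δv ≈ 6430 m/s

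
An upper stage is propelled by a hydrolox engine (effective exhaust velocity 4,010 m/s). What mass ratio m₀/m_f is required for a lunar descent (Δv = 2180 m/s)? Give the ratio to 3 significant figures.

mass ratio ≈ 1.72

From the ideal rocket equation, m₀/m_f = exp(Δv / v_e) = exp(2180 / 4010.0) = exp(0.5436) = 1.7223.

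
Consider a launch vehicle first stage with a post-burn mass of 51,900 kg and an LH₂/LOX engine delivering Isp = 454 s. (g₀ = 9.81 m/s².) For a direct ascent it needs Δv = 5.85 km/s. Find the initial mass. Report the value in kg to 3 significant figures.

v_e = Isp · g₀ = 454 × 9.81 = 4453.7 m/s.
m₀/m_f = exp(Δv / v_e) = exp(5850 / 4453.7) = exp(1.3135) = 3.7192.
m₀ = m_f × 3.7192 = 51,900 × 3.7192 = 193,026 kg.

initial mass ≈ 193000 kg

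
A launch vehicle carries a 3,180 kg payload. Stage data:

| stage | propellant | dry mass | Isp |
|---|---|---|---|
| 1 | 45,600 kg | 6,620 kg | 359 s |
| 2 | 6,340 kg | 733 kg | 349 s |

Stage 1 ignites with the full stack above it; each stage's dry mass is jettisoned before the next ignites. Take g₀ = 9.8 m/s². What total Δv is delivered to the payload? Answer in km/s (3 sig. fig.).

Ignition mass of stage 1 = 45,600+6,620 + 6,340+733 + 3,180 = 62,473 kg.
Stage 1: m₀ = 62,473 kg, m_f = 62,473 − 45,600 = 16,873 kg; Δv = 359×9.8×ln(3.703) = 3518.2×1.3090 ≈ 4605 m/s.
Stage 2: m₀ = 10,253 kg, m_f = 10,253 − 6,340 = 3,913 kg; Δv = 349×9.8×ln(2.62) = 3420.2×0.9633 ≈ 3295 m/s.
Total Δv = 4605 + 3295 = 7900 m/s.

Δv ≈ 7.90 km/s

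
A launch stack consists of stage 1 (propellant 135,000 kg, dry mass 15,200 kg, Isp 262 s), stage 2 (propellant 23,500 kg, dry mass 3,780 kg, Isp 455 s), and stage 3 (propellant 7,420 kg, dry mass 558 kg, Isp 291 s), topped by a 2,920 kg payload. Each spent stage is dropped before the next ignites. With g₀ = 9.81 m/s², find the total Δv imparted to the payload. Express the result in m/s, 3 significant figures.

Ignition mass of stage 1 = 135,000+15,200 + 23,500+3,780 + 7,420+558 + 2,920 = 188,378 kg.
Stage 1: m₀ = 188,378 kg, m_f = 188,378 − 135,000 = 53,378 kg; Δv = 262×9.81×ln(3.529) = 2570.2×1.2611 ≈ 3241 m/s.
Stage 2: m₀ = 38,178 kg, m_f = 38,178 − 23,500 = 14,678 kg; Δv = 455×9.81×ln(2.601) = 4463.6×0.9559 ≈ 4267 m/s.
Stage 3: m₀ = 10,898 kg, m_f = 10,898 − 7,420 = 3,478 kg; Δv = 291×9.81×ln(3.133) = 2854.7×1.1421 ≈ 3260 m/s.
Total Δv = 3241 + 4267 + 3260 = 10768 m/s.

Δv ≈ 10800 m/s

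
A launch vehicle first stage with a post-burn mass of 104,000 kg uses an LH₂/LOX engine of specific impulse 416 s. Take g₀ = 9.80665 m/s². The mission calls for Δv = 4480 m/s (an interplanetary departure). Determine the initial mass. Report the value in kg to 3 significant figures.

v_e = Isp · g₀ = 416 × 9.80665 = 4079.6 m/s.
m₀/m_f = exp(Δv / v_e) = exp(4480 / 4079.6) = exp(1.0982) = 2.9986.
m₀ = m_f × 2.9986 = 104,000 × 2.9986 = 311,854 kg.

initial mass ≈ 312000 kg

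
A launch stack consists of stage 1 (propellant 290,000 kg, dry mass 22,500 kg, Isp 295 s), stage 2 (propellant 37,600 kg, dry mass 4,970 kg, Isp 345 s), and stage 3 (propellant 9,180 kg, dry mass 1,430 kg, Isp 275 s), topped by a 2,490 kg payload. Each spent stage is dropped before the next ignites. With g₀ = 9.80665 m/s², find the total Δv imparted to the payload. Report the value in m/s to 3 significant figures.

Ignition mass of stage 1 = 290,000+22,500 + 37,600+4,970 + 9,180+1,430 + 2,490 = 368,170 kg.
Stage 1: m₀ = 368,170 kg, m_f = 368,170 − 290,000 = 78,170 kg; Δv = 295×9.80665×ln(4.71) = 2893.0×1.5497 ≈ 4483 m/s.
Stage 2: m₀ = 55,670 kg, m_f = 55,670 − 37,600 = 18,070 kg; Δv = 345×9.80665×ln(3.081) = 3383.3×1.1252 ≈ 3807 m/s.
Stage 3: m₀ = 13,100 kg, m_f = 13,100 − 9,180 = 3,920 kg; Δv = 275×9.80665×ln(3.342) = 2696.8×1.2065 ≈ 3254 m/s.
Total Δv = 4483 + 3807 + 3254 = 11544 m/s.

Δv ≈ 11500 m/s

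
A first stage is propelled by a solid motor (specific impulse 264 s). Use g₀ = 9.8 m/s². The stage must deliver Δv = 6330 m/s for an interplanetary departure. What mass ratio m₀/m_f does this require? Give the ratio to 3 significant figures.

v_e = Isp · g₀ = 264 × 9.8 = 2587.2 m/s.
By the Tsiolkovsky rocket equation, m₀/m_f = exp(Δv / v_e) = exp(6330 / 2587.2) = exp(2.4467) = 11.5497.

mass ratio ≈ 11.5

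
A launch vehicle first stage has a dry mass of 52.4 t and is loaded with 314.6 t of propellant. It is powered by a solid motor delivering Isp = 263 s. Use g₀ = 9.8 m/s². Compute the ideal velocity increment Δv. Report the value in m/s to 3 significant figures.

Δv ≈ 5020 m/s

v_e = Isp · g₀ = 263 × 9.8 = 2577.4 m/s.
m₀ = m_dry + m_prop = 52.4 + 314.6 = 367 t.
Δv = v_e · ln(m₀/m_f) = 2577.4 × ln(7.004) = 2577.4 × 1.9465 ≈ 5016.8 m/s.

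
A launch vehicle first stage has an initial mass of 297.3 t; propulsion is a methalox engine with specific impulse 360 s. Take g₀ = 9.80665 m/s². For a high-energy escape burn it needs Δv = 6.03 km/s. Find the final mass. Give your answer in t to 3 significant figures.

v_e = Isp · g₀ = 360 × 9.80665 = 3530.4 m/s.
By the Tsiolkovsky rocket equation, m₀/m_f = exp(Δv / v_e) = exp(6030 / 3530.4) = exp(1.7080) = 5.5181.
m_f = m₀ / 5.5181 = 297.3 / 5.5181 = 53.8772 t.

final mass ≈ 53.9 t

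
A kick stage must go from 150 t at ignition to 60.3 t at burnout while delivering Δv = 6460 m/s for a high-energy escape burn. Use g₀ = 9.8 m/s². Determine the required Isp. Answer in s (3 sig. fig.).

ln(m₀/m_f) = ln(150000/60300) = ln(2.488) = 0.9113.
v_e = Δv / ln(m₀/m_f) = 6460 / 0.9113 = 7088.7 m/s.
Isp = v_e / g₀ = 7088.7 / 9.8 = 723.3 s.

Isp ≈ 723 s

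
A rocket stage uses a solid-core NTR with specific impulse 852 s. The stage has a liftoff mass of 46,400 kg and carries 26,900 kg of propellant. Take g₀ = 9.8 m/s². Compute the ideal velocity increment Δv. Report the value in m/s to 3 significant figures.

v_e = Isp · g₀ = 852 × 9.8 = 8349.6 m/s.
m_f = m₀ − m_prop = 46,400 − 26,900 = 19,500 kg.
By the Tsiolkovsky rocket equation, Δv = v_e · ln(m₀/m_f) = 8349.6 × ln(2.379) = 8349.6 × 0.8669 ≈ 7238.1 m/s.

Δv ≈ 7240 m/s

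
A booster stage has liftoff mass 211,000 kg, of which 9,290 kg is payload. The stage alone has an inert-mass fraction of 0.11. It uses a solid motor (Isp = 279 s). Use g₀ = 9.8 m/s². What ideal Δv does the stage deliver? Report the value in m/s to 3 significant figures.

Δv ≈ 5200 m/s

Stage wet mass = m₀ − payload = 211,000 − 9,290 = 201,710 kg.
Stage dry mass = ε × stage wet mass = 0.11 × 201,710 = 22,188.1 kg.
Burnout mass m_f = stage dry + payload = 22,188.1 + 9,290 = 31,478.1 kg.
v_e = Isp · g₀ = 279 × 9.8 = 2734.2 m/s.
Using Δv = v_e ln(m₀/m_f): Δv = v_e · ln(211,000/31,478.1) = 2734.2 × ln(6.703) = 2734.2 × 1.9026 ≈ 5202 m/s.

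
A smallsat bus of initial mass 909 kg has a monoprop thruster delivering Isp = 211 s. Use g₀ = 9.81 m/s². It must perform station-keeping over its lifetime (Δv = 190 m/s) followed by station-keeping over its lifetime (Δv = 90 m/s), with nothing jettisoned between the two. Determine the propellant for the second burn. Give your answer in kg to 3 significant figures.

propellant for the second burn ≈ 35.3 kg

v_e = Isp · g₀ = 211 × 9.81 = 2069.9 m/s.
After the first burn: m = 909 × exp(−190/2069.9) = 909 × 0.91230 = 829.281 kg.
After the second burn: m = 829.281 × exp(−90/2069.9) = 829.281 × 0.95745 = 793.995 kg.
Second-burn propellant = 829.281 − 793.995 = 35.286 kg.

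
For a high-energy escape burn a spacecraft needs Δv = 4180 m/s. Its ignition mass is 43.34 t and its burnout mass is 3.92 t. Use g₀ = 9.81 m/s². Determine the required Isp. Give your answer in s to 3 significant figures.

ln(m₀/m_f) = ln(43340/3920) = ln(11.06) = 2.4030.
Using Δv = v_e ln(m₀/m_f): v_e = Δv / ln(m₀/m_f) = 4180 / 2.4030 = 1739.5 m/s.
Isp = v_e / g₀ = 1739.5 / 9.81 = 177.3 s.

Isp ≈ 177 s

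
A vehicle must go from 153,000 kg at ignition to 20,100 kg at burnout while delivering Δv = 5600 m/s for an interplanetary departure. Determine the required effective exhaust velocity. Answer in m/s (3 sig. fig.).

v_e ≈ 2760 m/s

ln(m₀/m_f) = ln(153000/20100) = ln(7.612) = 2.0297.
Using Δv = v_e ln(m₀/m_f): v_e = Δv / ln(m₀/m_f) = 5600 / 2.0297 = 2759.0 m/s.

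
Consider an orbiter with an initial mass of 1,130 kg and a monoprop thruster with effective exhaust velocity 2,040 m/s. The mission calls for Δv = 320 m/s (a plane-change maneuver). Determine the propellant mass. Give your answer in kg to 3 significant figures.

propellant mass ≈ 164 kg

Using Δv = v_e ln(m₀/m_f): m₀/m_f = exp(Δv / v_e) = exp(320 / 2040.0) = exp(0.1569) = 1.1698.
m_f = 1,130 / 1.1698 = 965.977 kg, so propellant = m₀ − m_f = 1,130 − 965.977 = 164.023 kg.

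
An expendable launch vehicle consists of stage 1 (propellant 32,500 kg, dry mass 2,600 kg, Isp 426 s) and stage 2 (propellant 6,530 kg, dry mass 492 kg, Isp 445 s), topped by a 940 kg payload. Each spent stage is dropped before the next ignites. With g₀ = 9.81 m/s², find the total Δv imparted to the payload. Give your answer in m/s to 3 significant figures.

Δv ≈ 13400 m/s

Ignition mass of stage 1 = 32,500+2,600 + 6,530+492 + 940 = 43,062 kg.
Stage 1: m₀ = 43,062 kg, m_f = 43,062 − 32,500 = 10,562 kg; Δv = 426×9.81×ln(4.077) = 4179.1×1.4054 ≈ 5873 m/s.
Stage 2: m₀ = 7,962 kg, m_f = 7,962 − 6,530 = 1,432 kg; Δv = 445×9.81×ln(5.56) = 4365.4×1.7156 ≈ 7489 m/s.
Total Δv = 5873 + 7489 = 13362 m/s.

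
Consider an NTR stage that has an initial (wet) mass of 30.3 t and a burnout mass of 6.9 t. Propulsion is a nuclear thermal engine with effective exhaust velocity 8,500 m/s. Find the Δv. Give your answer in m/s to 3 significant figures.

Δv ≈ 12600 m/s

From the ideal rocket equation, Δv = v_e · ln(m₀/m_f) = 8500.0 × ln(4.391) = 8500.0 × 1.4796 ≈ 12576.8 m/s.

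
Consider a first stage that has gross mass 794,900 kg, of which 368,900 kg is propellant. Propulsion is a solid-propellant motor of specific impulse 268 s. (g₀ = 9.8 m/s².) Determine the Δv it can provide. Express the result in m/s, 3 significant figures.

Δv ≈ 1640 m/s

v_e = Isp · g₀ = 268 × 9.8 = 2626.4 m/s.
m_f = m₀ − m_prop = 794,900 − 368,900 = 426,000 kg.
Δv = v_e · ln(m₀/m_f) = 2626.4 × ln(1.866) = 2626.4 × 0.6238 ≈ 1638.3 m/s.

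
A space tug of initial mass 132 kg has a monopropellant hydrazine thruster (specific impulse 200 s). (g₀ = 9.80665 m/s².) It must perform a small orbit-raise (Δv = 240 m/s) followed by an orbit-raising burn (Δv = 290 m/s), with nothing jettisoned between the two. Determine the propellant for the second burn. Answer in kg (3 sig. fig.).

propellant for the second burn ≈ 16.1 kg

v_e = Isp · g₀ = 200 × 9.80665 = 1961.3 m/s.
After the first burn: m = 132 × exp(−240/1961.3) = 132 × 0.88482 = 116.796 kg.
After the second burn: m = 116.796 × exp(−290/1961.3) = 116.796 × 0.86255 = 100.742 kg.
Second-burn propellant = 116.796 − 100.742 = 16.054 kg.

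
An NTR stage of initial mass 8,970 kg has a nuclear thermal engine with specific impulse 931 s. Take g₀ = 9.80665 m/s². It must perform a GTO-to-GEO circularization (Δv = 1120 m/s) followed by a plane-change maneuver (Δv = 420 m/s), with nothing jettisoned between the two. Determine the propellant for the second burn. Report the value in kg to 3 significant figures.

v_e = Isp · g₀ = 931 × 9.80665 = 9130.0 m/s.
After the first burn: m = 8970 × exp(−1120/9130.0) = 8970 × 0.88455 = 7,934.41 kg.
After the second burn: m = 7,934.41 × exp(−420/9130.0) = 7,934.41 × 0.95504 = 7,577.68 kg.
Second-burn propellant = 7,934.41 − 7,577.68 = 356.73 kg.

propellant for the second burn ≈ 357 kg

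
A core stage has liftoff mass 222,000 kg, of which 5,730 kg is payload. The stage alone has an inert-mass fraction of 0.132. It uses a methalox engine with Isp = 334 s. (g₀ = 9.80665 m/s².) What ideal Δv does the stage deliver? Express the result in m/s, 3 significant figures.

Stage wet mass = m₀ − payload = 222,000 − 5,730 = 216,270 kg.
Stage dry mass = ε × stage wet mass = 0.132 × 216,270 = 28,547.6 kg.
Burnout mass m_f = stage dry + payload = 28,547.6 + 5,730 = 34,277.6 kg.
v_e = Isp · g₀ = 334 × 9.80665 = 3275.4 m/s.
From the ideal rocket equation, Δv = v_e · ln(222,000/34,277.6) = 3275.4 × ln(6.477) = 3275.4 × 1.8682 ≈ 6119 m/s.

Δv ≈ 6120 m/s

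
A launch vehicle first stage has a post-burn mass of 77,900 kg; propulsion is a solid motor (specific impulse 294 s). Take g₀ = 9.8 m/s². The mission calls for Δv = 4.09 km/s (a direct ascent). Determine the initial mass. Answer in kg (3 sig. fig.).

initial mass ≈ 322000 kg

v_e = Isp · g₀ = 294 × 9.8 = 2881.2 m/s.
Rocket equation: m₀/m_f = exp(Δv / v_e) = exp(4090 / 2881.2) = exp(1.4195) = 4.1352.
m₀ = m_f × 4.1352 = 77,900 × 4.1352 = 322,132 kg.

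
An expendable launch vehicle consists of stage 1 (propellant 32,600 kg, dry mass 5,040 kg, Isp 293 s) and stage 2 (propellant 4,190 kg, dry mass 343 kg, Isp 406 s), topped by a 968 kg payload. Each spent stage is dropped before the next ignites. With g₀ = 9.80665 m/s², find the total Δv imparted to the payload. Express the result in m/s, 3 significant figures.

Δv ≈ 9760 m/s

Ignition mass of stage 1 = 32,600+5,040 + 4,190+343 + 968 = 43,141 kg.
Stage 1: m₀ = 43,141 kg, m_f = 43,141 − 32,600 = 10,541 kg; Δv = 293×9.80665×ln(4.093) = 2873.3×1.4092 ≈ 4049 m/s.
Stage 2: m₀ = 5,501 kg, m_f = 5,501 − 4,190 = 1,311 kg; Δv = 406×9.80665×ln(4.196) = 3981.5×1.4341 ≈ 5710 m/s.
Total Δv = 4049 + 5710 = 9759 m/s.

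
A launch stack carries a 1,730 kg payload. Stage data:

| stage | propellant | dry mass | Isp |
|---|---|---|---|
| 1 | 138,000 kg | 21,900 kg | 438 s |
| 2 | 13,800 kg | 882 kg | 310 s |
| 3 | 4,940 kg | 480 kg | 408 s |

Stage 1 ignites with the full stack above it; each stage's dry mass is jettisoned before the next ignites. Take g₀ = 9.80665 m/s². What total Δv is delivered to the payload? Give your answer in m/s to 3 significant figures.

Ignition mass of stage 1 = 138,000+21,900 + 13,800+882 + 4,940+480 + 1,730 = 181,732 kg.
Stage 1: m₀ = 181,732 kg, m_f = 181,732 − 138,000 = 43,732 kg; Δv = 438×9.80665×ln(4.156) = 4295.3×1.4245 ≈ 6118 m/s.
Stage 2: m₀ = 21,832 kg, m_f = 21,832 − 13,800 = 8,032 kg; Δv = 310×9.80665×ln(2.718) = 3040.1×0.9999 ≈ 3040 m/s.
Stage 3: m₀ = 7,150 kg, m_f = 7,150 − 4,940 = 2,210 kg; Δv = 408×9.80665×ln(3.235) = 4001.1×1.1741 ≈ 4698 m/s.
Total Δv = 6118 + 3040 + 4698 = 13856 m/s.

Δv ≈ 13900 m/s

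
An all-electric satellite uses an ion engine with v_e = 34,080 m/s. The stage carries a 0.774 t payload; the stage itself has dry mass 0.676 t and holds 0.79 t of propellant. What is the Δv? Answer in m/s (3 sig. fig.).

Δv ≈ 14800 m/s

m₀ = payload + dry + propellant = 0.774 + 0.676 + 0.79 = 2.24 t.
m_f = payload + dry = 0.774 + 0.676 = 1.45 t.
Using Δv = v_e ln(m₀/m_f): Δv = v_e · ln(m₀/m_f) = 34080.0 × ln(1.545) = 34080.0 × 0.4349 ≈ 14821.8 m/s.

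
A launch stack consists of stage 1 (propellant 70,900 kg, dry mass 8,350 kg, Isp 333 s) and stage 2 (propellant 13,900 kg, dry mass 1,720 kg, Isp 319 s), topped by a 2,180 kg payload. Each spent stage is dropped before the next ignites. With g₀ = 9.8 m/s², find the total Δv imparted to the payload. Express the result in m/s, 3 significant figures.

Δv ≈ 9030 m/s

Ignition mass of stage 1 = 70,900+8,350 + 13,900+1,720 + 2,180 = 97,050 kg.
Stage 1: m₀ = 97,050 kg, m_f = 97,050 − 70,900 = 26,150 kg; Δv = 333×9.8×ln(3.711) = 3263.4×1.3114 ≈ 4280 m/s.
Stage 2: m₀ = 17,800 kg, m_f = 17,800 − 13,900 = 3,900 kg; Δv = 319×9.8×ln(4.564) = 3126.2×1.5182 ≈ 4746 m/s.
Total Δv = 4280 + 4746 = 9026 m/s.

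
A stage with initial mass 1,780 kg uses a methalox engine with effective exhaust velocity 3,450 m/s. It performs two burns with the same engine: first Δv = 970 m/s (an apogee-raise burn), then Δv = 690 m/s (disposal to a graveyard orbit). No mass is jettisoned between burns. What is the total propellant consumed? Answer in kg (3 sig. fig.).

After the first burn: m = 1780 × exp(−970/3450.0) = 1780 × 0.75491 = 1,343.74 kg.
After the second burn: m = 1,343.74 × exp(−690/3450.0) = 1,343.74 × 0.81873 = 1,100.16 kg.
Total propellant = m₀ − m_final = 1780 − 1,100.16 = 679.84 kg.

total propellant consumed ≈ 680 kg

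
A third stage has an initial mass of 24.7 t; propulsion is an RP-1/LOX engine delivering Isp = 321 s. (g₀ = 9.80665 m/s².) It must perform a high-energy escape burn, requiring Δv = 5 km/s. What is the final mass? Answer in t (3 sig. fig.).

v_e = Isp · g₀ = 321 × 9.80665 = 3147.9 m/s.
From the ideal rocket equation, m₀/m_f = exp(Δv / v_e) = exp(5000 / 3147.9) = exp(1.5883) = 4.8956.
m_f = m₀ / 4.8956 = 24.7 / 4.8956 = 5.04535 t.

final mass ≈ 5.05 t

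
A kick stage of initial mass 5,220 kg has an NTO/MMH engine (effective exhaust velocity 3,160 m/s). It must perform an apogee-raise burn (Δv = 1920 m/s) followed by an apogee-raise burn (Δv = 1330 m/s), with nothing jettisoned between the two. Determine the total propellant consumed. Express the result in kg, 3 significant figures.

After the first burn: m = 5220 × exp(−1920/3160.0) = 5220 × 0.54466 = 2,843.13 kg.
After the second burn: m = 2,843.13 × exp(−1330/3160.0) = 2,843.13 × 0.65646 = 1,866.4 kg.
Total propellant = m₀ − m_final = 5220 − 1,866.4 = 3,353.6 kg.

total propellant consumed ≈ 3350 kg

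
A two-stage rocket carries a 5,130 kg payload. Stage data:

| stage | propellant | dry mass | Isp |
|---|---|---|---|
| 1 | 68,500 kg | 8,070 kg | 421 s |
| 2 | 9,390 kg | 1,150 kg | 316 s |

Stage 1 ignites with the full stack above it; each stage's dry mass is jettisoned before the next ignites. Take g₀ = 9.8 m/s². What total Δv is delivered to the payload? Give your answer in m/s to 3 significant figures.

Δv ≈ 8430 m/s

Ignition mass of stage 1 = 68,500+8,070 + 9,390+1,150 + 5,130 = 92,240 kg.
Stage 1: m₀ = 92,240 kg, m_f = 92,240 − 68,500 = 23,740 kg; Δv = 421×9.8×ln(3.885) = 4125.8×1.3572 ≈ 5600 m/s.
Stage 2: m₀ = 15,670 kg, m_f = 15,670 − 9,390 = 6,280 kg; Δv = 316×9.8×ln(2.495) = 3096.8×0.9144 ≈ 2832 m/s.
Total Δv = 5600 + 2832 = 8432 m/s.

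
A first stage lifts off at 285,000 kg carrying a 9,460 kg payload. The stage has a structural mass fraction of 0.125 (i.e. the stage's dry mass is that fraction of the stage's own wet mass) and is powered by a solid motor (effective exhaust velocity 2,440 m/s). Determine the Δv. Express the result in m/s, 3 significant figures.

Stage wet mass = m₀ − payload = 285,000 − 9,460 = 275,540 kg.
Stage dry mass = ε × stage wet mass = 0.125 × 275,540 = 34,442.5 kg.
Burnout mass m_f = stage dry + payload = 34,442.5 + 9,460 = 43,902.5 kg.
Δv = v_e · ln(285,000/43,902.5) = 2440.0 × ln(6.492) = 2440.0 × 1.8705 ≈ 4564 m/s.

Δv ≈ 4560 m/s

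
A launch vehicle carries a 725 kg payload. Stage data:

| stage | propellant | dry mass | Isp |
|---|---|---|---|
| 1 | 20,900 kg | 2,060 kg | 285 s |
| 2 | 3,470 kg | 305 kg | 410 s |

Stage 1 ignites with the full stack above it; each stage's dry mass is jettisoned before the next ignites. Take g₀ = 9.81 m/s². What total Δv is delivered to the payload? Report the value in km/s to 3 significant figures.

Ignition mass of stage 1 = 20,900+2,060 + 3,470+305 + 725 = 27,460 kg.
Stage 1: m₀ = 27,460 kg, m_f = 27,460 − 20,900 = 6,560 kg; Δv = 285×9.81×ln(4.186) = 2795.9×1.4317 ≈ 4003 m/s.
Stage 2: m₀ = 4,500 kg, m_f = 4,500 − 3,470 = 1,030 kg; Δv = 410×9.81×ln(4.369) = 4022.1×1.4745 ≈ 5931 m/s.
Total Δv = 4003 + 5931 = 9934 m/s.

Δv ≈ 9.93 km/s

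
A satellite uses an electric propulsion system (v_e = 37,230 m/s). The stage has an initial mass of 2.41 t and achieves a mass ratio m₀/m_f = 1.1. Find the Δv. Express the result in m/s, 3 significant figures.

Using Δv = v_e ln(m₀/m_f): Δv = v_e · ln(1.1) = 37230.0 × 0.0953 ≈ 3548.4 m/s.

Δv ≈ 3550 m/s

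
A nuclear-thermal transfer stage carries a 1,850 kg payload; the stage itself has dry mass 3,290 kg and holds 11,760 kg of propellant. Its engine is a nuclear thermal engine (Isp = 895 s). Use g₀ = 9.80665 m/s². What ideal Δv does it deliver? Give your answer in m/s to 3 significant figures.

Δv ≈ 10400 m/s

v_e = Isp · g₀ = 895 × 9.80665 = 8777.0 m/s.
m₀ = payload + dry + propellant = 1,850 + 3,290 + 11,760 = 16,900 kg.
m_f = payload + dry = 1,850 + 3,290 = 5,140 kg.
Using Δv = v_e ln(m₀/m_f): Δv = v_e · ln(m₀/m_f) = 8777.0 × ln(3.288) = 8777.0 × 1.1903 ≈ 10446.9 m/s.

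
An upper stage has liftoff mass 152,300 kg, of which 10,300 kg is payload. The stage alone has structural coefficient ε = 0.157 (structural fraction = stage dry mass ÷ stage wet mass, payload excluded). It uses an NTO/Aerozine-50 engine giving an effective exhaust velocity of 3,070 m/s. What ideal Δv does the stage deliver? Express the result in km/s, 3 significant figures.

Δv ≈ 4.73 km/s

Stage wet mass = m₀ − payload = 152,300 − 10,300 = 142,000 kg.
Stage dry mass = ε × stage wet mass = 0.157 × 142,000 = 22,294 kg.
Burnout mass m_f = stage dry + payload = 22,294 + 10,300 = 32,594 kg.
By the Tsiolkovsky rocket equation, Δv = v_e · ln(152,300/32,594) = 3070.0 × ln(4.673) = 3070.0 × 1.5417 ≈ 4733 m/s.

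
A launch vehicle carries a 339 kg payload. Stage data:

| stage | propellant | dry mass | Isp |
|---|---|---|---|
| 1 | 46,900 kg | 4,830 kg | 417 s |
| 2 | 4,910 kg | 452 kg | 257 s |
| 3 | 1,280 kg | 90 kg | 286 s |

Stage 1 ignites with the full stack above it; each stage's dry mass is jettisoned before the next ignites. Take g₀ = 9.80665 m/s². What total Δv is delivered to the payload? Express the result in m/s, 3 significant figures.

Ignition mass of stage 1 = 46,900+4,830 + 4,910+452 + 1,280+90 + 339 = 58,801 kg.
Stage 1: m₀ = 58,801 kg, m_f = 58,801 − 46,900 = 11,901 kg; Δv = 417×9.80665×ln(4.941) = 4089.4×1.5975 ≈ 6533 m/s.
Stage 2: m₀ = 7,071 kg, m_f = 7,071 − 4,910 = 2,161 kg; Δv = 257×9.80665×ln(3.272) = 2520.3×1.1854 ≈ 2988 m/s.
Stage 3: m₀ = 1,709 kg, m_f = 1,709 − 1,280 = 429 kg; Δv = 286×9.80665×ln(3.984) = 2804.7×1.3822 ≈ 3877 m/s.
Total Δv = 6533 + 2988 + 3877 = 13398 m/s.

Δv ≈ 13400 m/s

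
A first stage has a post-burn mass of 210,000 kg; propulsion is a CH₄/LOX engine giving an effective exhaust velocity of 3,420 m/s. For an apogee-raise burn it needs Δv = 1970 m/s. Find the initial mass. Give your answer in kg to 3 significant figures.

m₀/m_f = exp(Δv / v_e) = exp(1970 / 3420.0) = exp(0.5760) = 1.7790.
m₀ = m_f × 1.7790 = 210,000 × 1.7790 = 373,590 kg.

initial mass ≈ 374000 kg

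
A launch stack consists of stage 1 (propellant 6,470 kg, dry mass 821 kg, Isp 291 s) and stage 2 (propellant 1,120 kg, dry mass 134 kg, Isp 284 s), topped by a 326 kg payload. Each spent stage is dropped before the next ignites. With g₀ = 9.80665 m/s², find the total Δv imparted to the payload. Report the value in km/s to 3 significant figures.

Δv ≈ 7.17 km/s

Ignition mass of stage 1 = 6,470+821 + 1,120+134 + 326 = 8,871 kg.
Stage 1: m₀ = 8,871 kg, m_f = 8,871 − 6,470 = 2,401 kg; Δv = 291×9.80665×ln(3.695) = 2853.7×1.3069 ≈ 3730 m/s.
Stage 2: m₀ = 1,580 kg, m_f = 1,580 − 1,120 = 460 kg; Δv = 284×9.80665×ln(3.435) = 2785.1×1.2340 ≈ 3437 m/s.
Total Δv = 3730 + 3437 = 7167 m/s.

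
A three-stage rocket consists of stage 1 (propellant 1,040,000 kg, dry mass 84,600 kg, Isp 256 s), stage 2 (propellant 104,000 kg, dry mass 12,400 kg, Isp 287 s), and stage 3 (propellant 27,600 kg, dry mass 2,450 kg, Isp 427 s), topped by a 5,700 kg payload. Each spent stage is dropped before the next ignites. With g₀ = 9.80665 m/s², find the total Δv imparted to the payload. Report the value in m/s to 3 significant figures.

Ignition mass of stage 1 = 1,040,000+84,600 + 104,000+12,400 + 27,600+2,450 + 5,700 = 1,276,750 kg.
Stage 1: m₀ = 1,276,750 kg, m_f = 1,276,750 − 1,040,000 = 236,750 kg; Δv = 256×9.80665×ln(5.393) = 2510.5×1.6851 ≈ 4230 m/s.
Stage 2: m₀ = 152,150 kg, m_f = 152,150 − 104,000 = 48,150 kg; Δv = 287×9.80665×ln(3.16) = 2814.5×1.1505 ≈ 3238 m/s.
Stage 3: m₀ = 35,750 kg, m_f = 35,750 − 27,600 = 8,150 kg; Δv = 427×9.80665×ln(4.387) = 4187.4×1.4785 ≈ 6191 m/s.
Total Δv = 4230 + 3238 + 6191 = 13659 m/s.

Δv ≈ 13700 m/s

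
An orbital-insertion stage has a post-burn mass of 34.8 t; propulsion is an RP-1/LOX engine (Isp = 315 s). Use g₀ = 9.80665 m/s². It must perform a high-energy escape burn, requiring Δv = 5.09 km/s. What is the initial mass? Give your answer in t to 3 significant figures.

v_e = Isp · g₀ = 315 × 9.80665 = 3089.1 m/s.
m₀/m_f = exp(Δv / v_e) = exp(5090 / 3089.1) = exp(1.6477) = 5.1952.
m₀ = m_f × 5.1952 = 34.8 × 5.1952 = 180.793 t.

initial mass ≈ 181 t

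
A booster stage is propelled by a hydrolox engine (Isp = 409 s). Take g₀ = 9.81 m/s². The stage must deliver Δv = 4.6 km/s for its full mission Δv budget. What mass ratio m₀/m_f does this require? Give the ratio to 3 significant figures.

mass ratio ≈ 3.15

v_e = Isp · g₀ = 409 × 9.81 = 4012.3 m/s.
Using Δv = v_e ln(m₀/m_f): m₀/m_f = exp(Δv / v_e) = exp(4600 / 4012.3) = exp(1.1465) = 3.1471.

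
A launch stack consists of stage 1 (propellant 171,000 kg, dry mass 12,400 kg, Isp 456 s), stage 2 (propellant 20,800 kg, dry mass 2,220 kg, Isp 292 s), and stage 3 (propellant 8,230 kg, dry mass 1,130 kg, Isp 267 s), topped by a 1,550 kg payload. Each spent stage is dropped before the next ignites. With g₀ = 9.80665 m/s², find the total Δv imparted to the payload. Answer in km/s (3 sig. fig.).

Δv ≈ 13.3 km/s

Ignition mass of stage 1 = 171,000+12,400 + 20,800+2,220 + 8,230+1,130 + 1,550 = 217,330 kg.
Stage 1: m₀ = 217,330 kg, m_f = 217,330 − 171,000 = 46,330 kg; Δv = 456×9.80665×ln(4.691) = 4471.8×1.5456 ≈ 6912 m/s.
Stage 2: m₀ = 33,930 kg, m_f = 33,930 − 20,800 = 13,130 kg; Δv = 292×9.80665×ln(2.584) = 2863.5×0.9494 ≈ 2719 m/s.
Stage 3: m₀ = 10,910 kg, m_f = 10,910 − 8,230 = 2,680 kg; Δv = 267×9.80665×ln(4.071) = 2618.4×1.4039 ≈ 3676 m/s.
Total Δv = 6912 + 2719 + 3676 = 13307 m/s.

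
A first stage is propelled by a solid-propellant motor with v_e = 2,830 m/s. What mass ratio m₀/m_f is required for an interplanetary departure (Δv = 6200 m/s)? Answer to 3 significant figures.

By the Tsiolkovsky rocket equation, m₀/m_f = exp(Δv / v_e) = exp(6200 / 2830.0) = exp(2.1908) = 8.9425.

mass ratio ≈ 8.94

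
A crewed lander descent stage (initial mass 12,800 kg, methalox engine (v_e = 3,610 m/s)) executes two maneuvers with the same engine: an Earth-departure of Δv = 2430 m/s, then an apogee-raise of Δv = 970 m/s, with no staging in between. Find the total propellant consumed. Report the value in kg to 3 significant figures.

total propellant consumed ≈ 7810 kg

After the first burn: m = 12800 × exp(−2430/3610.0) = 12800 × 0.51011 = 6,529.41 kg.
After the second burn: m = 6,529.41 × exp(−970/3610.0) = 6,529.41 × 0.76437 = 4,990.89 kg.
Total propellant = m₀ − m_final = 12800 − 4,990.89 = 7,809.11 kg.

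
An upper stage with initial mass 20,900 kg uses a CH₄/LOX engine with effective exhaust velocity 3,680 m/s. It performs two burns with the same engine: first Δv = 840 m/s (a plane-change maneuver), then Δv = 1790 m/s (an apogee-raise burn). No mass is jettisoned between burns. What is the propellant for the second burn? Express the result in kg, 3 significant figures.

propellant for the second burn ≈ 6410 kg

After the first burn: m = 20900 × exp(−840/3680.0) = 20900 × 0.79592 = 16,634.7 kg.
After the second burn: m = 16,634.7 × exp(−1790/3680.0) = 16,634.7 × 0.61483 = 10,227.5 kg.
Second-burn propellant = 16,634.7 − 10,227.5 = 6,407.2 kg.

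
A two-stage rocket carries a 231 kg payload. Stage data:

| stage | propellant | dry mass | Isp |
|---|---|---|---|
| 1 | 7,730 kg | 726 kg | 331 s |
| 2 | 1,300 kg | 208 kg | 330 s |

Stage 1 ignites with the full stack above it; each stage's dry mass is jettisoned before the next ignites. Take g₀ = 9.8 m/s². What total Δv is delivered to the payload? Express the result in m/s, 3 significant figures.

Δv ≈ 9060 m/s

Ignition mass of stage 1 = 7,730+726 + 1,300+208 + 231 = 10,195 kg.
Stage 1: m₀ = 10,195 kg, m_f = 10,195 − 7,730 = 2,465 kg; Δv = 331×9.8×ln(4.136) = 3243.8×1.4197 ≈ 4605 m/s.
Stage 2: m₀ = 1,739 kg, m_f = 1,739 − 1,300 = 439 kg; Δv = 330×9.8×ln(3.961) = 3234.0×1.3766 ≈ 4452 m/s.
Total Δv = 4605 + 4452 = 9057 m/s.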